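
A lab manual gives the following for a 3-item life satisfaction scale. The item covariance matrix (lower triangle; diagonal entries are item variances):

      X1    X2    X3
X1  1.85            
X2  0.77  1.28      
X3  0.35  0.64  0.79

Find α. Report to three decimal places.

ΣVar(i) = 1.85 + 1.28 + 0.79 = 3.92
Sum of the distinct covariances = 1.76
Var(T) = 3.92 + 2 × 1.76 = 7.44
α = (k/(k−1))·(1 − ΣVar(i)/Var(T)) = (3/2)·(1 − 3.92/7.44) = 0.710

α = 0.710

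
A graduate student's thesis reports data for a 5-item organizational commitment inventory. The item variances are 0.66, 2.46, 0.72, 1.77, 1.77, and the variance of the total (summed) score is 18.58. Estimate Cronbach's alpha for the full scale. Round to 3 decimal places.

Cronbach's alpha = 0.753

ΣVar(i) = 0.66 + 2.46 + 0.72 + 1.77 + 1.77 = 7.38
α = (k/(k−1))·(1 − ΣVar(i)/σ²_T) = (5/4)·(1 − 7.38/18.58) = 0.753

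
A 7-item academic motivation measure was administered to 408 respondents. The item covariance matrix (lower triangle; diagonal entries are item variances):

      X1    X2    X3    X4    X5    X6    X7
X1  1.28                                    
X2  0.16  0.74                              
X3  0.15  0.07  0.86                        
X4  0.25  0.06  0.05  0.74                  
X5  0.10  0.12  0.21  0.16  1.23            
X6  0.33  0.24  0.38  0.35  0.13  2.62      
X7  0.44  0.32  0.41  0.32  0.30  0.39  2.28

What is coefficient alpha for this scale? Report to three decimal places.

Σσᵢ² = 1.28 + 0.74 + 0.86 + 0.74 + 1.23 + 2.62 + 2.28 = 9.75
Sum of the distinct covariances = 4.94
σ²_total = 9.75 + 2 × 4.94 = 19.63
α = (k/(k−1))·(1 − Σσᵢ²/σ²_total) = (7/6)·(1 − 9.75/19.63) = 0.587

coefficient alpha = 0.587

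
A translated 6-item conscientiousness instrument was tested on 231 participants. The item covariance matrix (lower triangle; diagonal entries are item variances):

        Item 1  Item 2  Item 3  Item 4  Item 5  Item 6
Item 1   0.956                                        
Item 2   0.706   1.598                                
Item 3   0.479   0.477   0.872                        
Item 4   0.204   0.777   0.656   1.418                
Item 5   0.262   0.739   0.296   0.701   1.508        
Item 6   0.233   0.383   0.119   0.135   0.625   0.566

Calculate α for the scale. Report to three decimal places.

ΣVar(i) = 0.956 + 1.598 + 0.872 + 1.418 + 1.508 + 0.566 = 6.918
Sum of off-diagonal covariances = 6.792
total variance = 6.918 + 2 × 6.792 = 20.502
α = (k/(k−1))·(1 − ΣVar(i)/total variance) = (6/5)·(1 − 6.918/20.502) = 0.795

α = 0.795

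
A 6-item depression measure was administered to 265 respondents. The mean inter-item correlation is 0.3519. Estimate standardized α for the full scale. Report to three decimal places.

Standardized α = k·r̄ / (1 + (k−1)·r̄) = 6 × 0.3519 / (1 + 5 × 0.3519)
  = 2.1114 / 2.7595 = 0.765

standardized α = 0.765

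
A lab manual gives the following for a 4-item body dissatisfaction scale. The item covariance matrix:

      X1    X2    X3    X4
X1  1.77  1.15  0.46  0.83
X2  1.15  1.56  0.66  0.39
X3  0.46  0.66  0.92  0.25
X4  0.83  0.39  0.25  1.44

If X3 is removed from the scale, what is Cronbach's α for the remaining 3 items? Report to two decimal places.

Remaining items: X1, X2, X4 (k = 3).
sum of item variances = 1.77 + 1.56 + 1.44 = 4.77
σ²_total = 4.77 + 2 × 2.37 = 9.51
α (item deleted) = (3/2)·(1 − 4.77/9.51) = 0.75

α = 0.75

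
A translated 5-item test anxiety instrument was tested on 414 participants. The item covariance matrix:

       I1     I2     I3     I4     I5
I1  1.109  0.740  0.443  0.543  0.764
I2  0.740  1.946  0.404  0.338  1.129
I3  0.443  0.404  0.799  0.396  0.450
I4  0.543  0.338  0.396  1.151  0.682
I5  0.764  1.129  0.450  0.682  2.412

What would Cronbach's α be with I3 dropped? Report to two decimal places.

α = 0.75

Remaining items: I1, I2, I4, I5 (k = 4).
ΣVar(i) = 1.109 + 1.946 + 1.151 + 2.412 = 6.618
Var(T) = 6.618 + 2 × 4.196 = 15.010
α (item deleted) = (4/3)·(1 − 6.618/15.010) = 0.75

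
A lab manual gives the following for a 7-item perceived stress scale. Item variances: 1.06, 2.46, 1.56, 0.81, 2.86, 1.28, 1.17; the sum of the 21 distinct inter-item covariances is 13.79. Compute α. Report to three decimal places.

Σσᵢ² = 1.06 + 2.46 + 1.56 + 0.81 + 2.86 + 1.28 + 1.17 = 11.20
Sum of distinct covariances = 13.79
σ²_total = Σσᵢ² + 2·Σcov = 11.20 + 2 × 13.79 = 38.78
α = (7/6)·(1 − 11.20/38.78) = 0.830

α = 0.830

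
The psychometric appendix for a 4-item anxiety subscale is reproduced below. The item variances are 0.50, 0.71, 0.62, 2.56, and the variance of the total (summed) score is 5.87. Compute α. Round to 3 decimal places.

α = 0.336

ΣVar(i) = 0.50 + 0.71 + 0.62 + 2.56 = 4.39
α = (k/(k−1))·(1 − ΣVar(i)/Var(T)) = (4/3)·(1 − 4.39/5.87) = 0.336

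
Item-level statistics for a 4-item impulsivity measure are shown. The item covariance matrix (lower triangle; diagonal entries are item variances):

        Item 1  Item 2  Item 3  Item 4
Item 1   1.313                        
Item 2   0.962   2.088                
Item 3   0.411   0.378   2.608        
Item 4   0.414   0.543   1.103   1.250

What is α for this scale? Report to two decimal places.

α = 0.68

ΣVar(i) = 1.313 + 2.088 + 2.608 + 1.250 = 7.259
Sum of off-diagonal covariances = 3.811
total variance = 7.259 + 2 × 3.811 = 14.881
α = (k/(k−1))·(1 − ΣVar(i)/total variance) = (4/3)·(1 − 7.259/14.881) = 0.68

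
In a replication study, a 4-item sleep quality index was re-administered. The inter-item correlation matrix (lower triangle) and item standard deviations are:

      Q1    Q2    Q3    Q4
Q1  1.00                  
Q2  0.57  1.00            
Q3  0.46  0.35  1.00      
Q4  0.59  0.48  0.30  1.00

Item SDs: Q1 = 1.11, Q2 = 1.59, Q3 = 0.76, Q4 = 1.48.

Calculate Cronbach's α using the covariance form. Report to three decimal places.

Σσ²ᵢ = 1.11² + 1.59² + 0.76² + 1.48² = 6.5282
Covariances σ_ij = r_ij · s_i · s_j:
  σ(Q1,Q2) = 0.57 × 1.11 × 1.59 = 1.0060
  σ(Q1,Q3) = 0.46 × 1.11 × 0.76 = 0.3881
  σ(Q1,Q4) = 0.59 × 1.11 × 1.48 = 0.9693
  σ(Q2,Q3) = 0.35 × 1.59 × 0.76 = 0.4229
  σ(Q2,Q4) = 0.48 × 1.59 × 1.48 = 1.1295
  σ(Q3,Q4) = 0.30 × 0.76 × 1.48 = 0.3374
σ²_T = Σσ²ᵢ + 2·Σσ_ij = 6.5282 + 2 × 4.2532 = 15.0346
α = (4/3)·(1 − 6.5282/15.0346) = 0.754

Cronbach's α = 0.754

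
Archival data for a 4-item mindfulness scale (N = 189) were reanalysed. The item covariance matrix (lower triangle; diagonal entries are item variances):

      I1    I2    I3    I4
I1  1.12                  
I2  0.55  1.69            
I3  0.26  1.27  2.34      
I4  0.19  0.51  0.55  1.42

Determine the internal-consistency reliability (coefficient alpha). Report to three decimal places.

α = 0.671

Σσᵢ² = 1.12 + 1.69 + 2.34 + 1.42 = 6.57
Σ_{i<j} σ_ij = 3.33
σ²_T = 6.57 + 2 × 3.33 = 13.23
α = (k/(k−1))·(1 − Σσᵢ²/σ²_T) = (4/3)·(1 − 6.57/13.23) = 0.671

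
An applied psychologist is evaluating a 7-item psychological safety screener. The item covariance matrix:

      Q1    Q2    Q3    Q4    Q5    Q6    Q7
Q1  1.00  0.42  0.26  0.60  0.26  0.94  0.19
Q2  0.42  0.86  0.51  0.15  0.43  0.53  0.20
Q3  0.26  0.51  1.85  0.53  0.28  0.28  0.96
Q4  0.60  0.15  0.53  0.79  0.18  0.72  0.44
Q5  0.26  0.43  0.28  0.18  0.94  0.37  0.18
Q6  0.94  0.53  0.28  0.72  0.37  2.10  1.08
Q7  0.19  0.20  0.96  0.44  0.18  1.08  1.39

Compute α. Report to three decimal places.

Σσ²ᵢ = 1.00 + 0.86 + 1.85 + 0.79 + 0.94 + 2.10 + 1.39 = 8.93
Σ_{i<j} σ_ij = 9.51
Var(T) = 8.93 + 2 × 9.51 = 27.95
α = (k/(k−1))·(1 − Σσ²ᵢ/Var(T)) = (7/6)·(1 − 8.93/27.95) = 0.794

α = 0.794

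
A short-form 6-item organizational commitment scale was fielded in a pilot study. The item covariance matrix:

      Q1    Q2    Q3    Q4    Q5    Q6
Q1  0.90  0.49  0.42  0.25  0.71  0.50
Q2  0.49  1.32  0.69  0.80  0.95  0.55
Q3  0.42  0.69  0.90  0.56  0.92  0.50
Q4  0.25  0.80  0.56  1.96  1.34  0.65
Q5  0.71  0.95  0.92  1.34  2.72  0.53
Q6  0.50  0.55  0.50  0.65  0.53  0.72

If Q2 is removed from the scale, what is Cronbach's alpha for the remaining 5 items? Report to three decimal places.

α = 0.799

Remaining items: Q1, Q3, Q4, Q5, Q6 (k = 5).
Σσ²ᵢ = 0.90 + 0.90 + 1.96 + 2.72 + 0.72 = 7.20
Var(T) = 7.20 + 2 × 6.38 = 19.96
α (item deleted) = (5/4)·(1 − 7.20/19.96) = 0.799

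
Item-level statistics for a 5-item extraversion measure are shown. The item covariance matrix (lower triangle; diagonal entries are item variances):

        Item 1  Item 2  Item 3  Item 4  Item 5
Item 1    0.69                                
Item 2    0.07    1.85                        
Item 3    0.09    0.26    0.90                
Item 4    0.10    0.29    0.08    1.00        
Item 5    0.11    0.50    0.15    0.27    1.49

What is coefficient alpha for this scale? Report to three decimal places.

Σσᵢ² = 0.69 + 1.85 + 0.90 + 1.00 + 1.49 = 5.93
Sum of off-diagonal covariances = 1.92
Var(T) = 5.93 + 2 × 1.92 = 9.77
α = (k/(k−1))·(1 − Σσᵢ²/Var(T)) = (5/4)·(1 − 5.93/9.77) = 0.491

α = 0.491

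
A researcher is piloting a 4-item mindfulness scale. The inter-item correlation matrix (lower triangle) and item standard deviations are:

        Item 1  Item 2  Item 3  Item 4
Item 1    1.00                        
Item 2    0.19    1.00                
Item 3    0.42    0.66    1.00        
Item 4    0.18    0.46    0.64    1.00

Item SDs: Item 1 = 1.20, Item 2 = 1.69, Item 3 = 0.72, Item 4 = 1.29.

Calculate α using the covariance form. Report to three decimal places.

α = 0.685

Σσ²ᵢ = 1.20² + 1.69² + 0.72² + 1.29² = 6.4786
Covariances σ_ij = r_ij · s_i · s_j:
  σ(Item 1,Item 2) = 0.19 × 1.20 × 1.69 = 0.3853
  σ(Item 1,Item 3) = 0.42 × 1.20 × 0.72 = 0.3629
  σ(Item 1,Item 4) = 0.18 × 1.20 × 1.29 = 0.2786
  σ(Item 2,Item 3) = 0.66 × 1.69 × 0.72 = 0.8031
  σ(Item 2,Item 4) = 0.46 × 1.69 × 1.29 = 1.0028
  σ(Item 3,Item 4) = 0.64 × 0.72 × 1.29 = 0.5944
σ²_T = Σσ²ᵢ + 2·Σσ_ij = 6.4786 + 2 × 3.4271 = 13.3328
α = (4/3)·(1 − 6.4786/13.3328) = 0.685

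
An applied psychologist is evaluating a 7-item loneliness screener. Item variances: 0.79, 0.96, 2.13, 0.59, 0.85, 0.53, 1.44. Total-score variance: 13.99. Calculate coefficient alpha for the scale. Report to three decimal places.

α = 0.559

Σσᵢ² = 0.79 + 0.96 + 2.13 + 0.59 + 0.85 + 0.53 + 1.44 = 7.29
α = (k/(k−1))·(1 − Σσᵢ²/σ²_T) = (7/6)·(1 − 7.29/13.99) = 0.559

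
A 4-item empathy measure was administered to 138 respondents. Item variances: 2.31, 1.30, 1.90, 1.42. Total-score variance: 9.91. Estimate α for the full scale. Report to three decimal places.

Σσᵢ² = 2.31 + 1.30 + 1.90 + 1.42 = 6.93
α = (k/(k−1))·(1 − Σσᵢ²/Var(T)) = (4/3)·(1 − 6.93/9.91) = 0.401

α = 0.401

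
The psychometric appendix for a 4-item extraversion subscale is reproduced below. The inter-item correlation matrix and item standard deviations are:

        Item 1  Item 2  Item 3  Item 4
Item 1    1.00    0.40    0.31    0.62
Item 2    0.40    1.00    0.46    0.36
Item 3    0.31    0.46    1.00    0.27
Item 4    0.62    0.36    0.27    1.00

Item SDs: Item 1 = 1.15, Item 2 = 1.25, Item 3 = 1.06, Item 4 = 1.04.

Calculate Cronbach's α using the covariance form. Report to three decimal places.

Cronbach's α = 0.729

Σσ²ᵢ = 1.15² + 1.25² + 1.06² + 1.04² = 5.0902
Covariances σ_ij = r_ij · s_i · s_j:
  σ(Item 1,Item 2) = 0.40 × 1.15 × 1.25 = 0.5750
  σ(Item 1,Item 3) = 0.31 × 1.15 × 1.06 = 0.3779
  σ(Item 1,Item 4) = 0.62 × 1.15 × 1.04 = 0.7415
  σ(Item 2,Item 3) = 0.46 × 1.25 × 1.06 = 0.6095
  σ(Item 2,Item 4) = 0.36 × 1.25 × 1.04 = 0.4680
  σ(Item 3,Item 4) = 0.27 × 1.06 × 1.04 = 0.2976
σ²_T = Σσ²ᵢ + 2·Σσ_ij = 5.0902 + 2 × 3.0695 = 11.2292
α = (4/3)·(1 − 5.0902/11.2292) = 0.729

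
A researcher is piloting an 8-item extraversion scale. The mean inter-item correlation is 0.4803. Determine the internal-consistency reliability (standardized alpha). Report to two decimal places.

α = 0.88

Standardized α = k·r̄ / (1 + (k−1)·r̄) = 8 × 0.4803 / (1 + 7 × 0.4803)
  = 3.8424 / 4.3621 = 0.88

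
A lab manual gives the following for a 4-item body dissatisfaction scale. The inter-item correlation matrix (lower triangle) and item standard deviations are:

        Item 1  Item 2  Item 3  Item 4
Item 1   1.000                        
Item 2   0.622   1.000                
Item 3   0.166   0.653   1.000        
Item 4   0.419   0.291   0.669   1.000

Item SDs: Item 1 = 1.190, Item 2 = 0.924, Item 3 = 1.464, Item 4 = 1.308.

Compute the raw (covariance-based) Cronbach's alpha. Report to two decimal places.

Cronbach's alpha = 0.77

Σσ²ᵢ = 1.190² + 0.924² + 1.464² + 1.308² = 6.1240
Covariances σ_ij = r_ij · s_i · s_j:
  σ(Item 1,Item 2) = 0.622 × 1.190 × 0.924 = 0.6839
  σ(Item 1,Item 3) = 0.166 × 1.190 × 1.464 = 0.2892
  σ(Item 1,Item 4) = 0.419 × 1.190 × 1.308 = 0.6522
  σ(Item 2,Item 3) = 0.653 × 0.924 × 1.464 = 0.8833
  σ(Item 2,Item 4) = 0.291 × 0.924 × 1.308 = 0.3517
  σ(Item 3,Item 4) = 0.669 × 1.464 × 1.308 = 1.2811
σ²_T = Σσ²ᵢ + 2·Σσ_ij = 6.1240 + 2 × 4.1414 = 14.4068
α = (4/3)·(1 − 6.1240/14.4068) = 0.77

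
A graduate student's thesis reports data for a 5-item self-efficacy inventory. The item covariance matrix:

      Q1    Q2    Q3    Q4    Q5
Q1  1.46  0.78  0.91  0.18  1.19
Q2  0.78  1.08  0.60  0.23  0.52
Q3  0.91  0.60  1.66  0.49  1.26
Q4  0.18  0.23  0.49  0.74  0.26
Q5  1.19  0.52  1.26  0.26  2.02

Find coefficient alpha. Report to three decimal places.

coefficient alpha = 0.811

Σσ²ᵢ = 1.46 + 1.08 + 1.66 + 0.74 + 2.02 = 6.96
Sum of the distinct covariances = 6.42
σ²_T = 6.96 + 2 × 6.42 = 19.80
α = (k/(k−1))·(1 − Σσ²ᵢ/σ²_T) = (5/4)·(1 − 6.96/19.80) = 0.811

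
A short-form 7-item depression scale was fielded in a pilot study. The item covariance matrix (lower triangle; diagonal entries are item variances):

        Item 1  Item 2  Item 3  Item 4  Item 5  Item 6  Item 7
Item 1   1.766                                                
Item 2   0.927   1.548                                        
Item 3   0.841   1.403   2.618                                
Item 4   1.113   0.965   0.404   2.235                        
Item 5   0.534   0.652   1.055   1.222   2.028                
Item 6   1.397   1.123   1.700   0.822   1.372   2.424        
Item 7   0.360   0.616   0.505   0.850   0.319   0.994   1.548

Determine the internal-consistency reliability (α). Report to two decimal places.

α = 0.85

sum of item variances = 1.766 + 1.548 + 2.618 + 2.235 + 2.028 + 2.424 + 1.548 = 14.167
Σ_{i<j} σ_ij = 19.174
σ²_total = 14.167 + 2 × 19.174 = 52.515
α = (k/(k−1))·(1 − sum of item variances/σ²_total) = (7/6)·(1 − 14.167/52.515) = 0.85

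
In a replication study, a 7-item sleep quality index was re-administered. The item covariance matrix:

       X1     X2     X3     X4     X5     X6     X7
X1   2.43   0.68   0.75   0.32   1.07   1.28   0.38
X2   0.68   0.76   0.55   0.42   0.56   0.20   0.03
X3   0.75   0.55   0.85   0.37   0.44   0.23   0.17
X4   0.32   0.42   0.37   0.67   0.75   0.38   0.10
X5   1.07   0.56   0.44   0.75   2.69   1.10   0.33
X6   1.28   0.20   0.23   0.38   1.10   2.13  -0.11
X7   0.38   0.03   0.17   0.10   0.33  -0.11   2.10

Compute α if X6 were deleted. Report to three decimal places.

α = 0.712

Remaining items: X1, X2, X3, X4, X5, X7 (k = 6).
Σσᵢ² = 2.43 + 0.76 + 0.85 + 0.67 + 2.69 + 2.10 = 9.50
σ²_total = 9.50 + 2 × 6.92 = 23.34
α (item deleted) = (6/5)·(1 − 9.50/23.34) = 0.712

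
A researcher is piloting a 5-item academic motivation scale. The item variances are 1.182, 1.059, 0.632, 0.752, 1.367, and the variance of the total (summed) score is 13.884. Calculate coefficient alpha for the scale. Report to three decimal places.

Σσ²ᵢ = 1.182 + 1.059 + 0.632 + 0.752 + 1.367 = 4.992
α = (k/(k−1))·(1 − Σσ²ᵢ/Var(T)) = (5/4)·(1 − 4.992/13.884) = 0.801

α = 0.801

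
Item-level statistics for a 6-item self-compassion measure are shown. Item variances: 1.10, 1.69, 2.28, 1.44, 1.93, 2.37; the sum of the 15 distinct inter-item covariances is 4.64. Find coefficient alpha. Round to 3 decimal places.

α = 0.554

Σσᵢ² = 1.10 + 1.69 + 2.28 + 1.44 + 1.93 + 2.37 = 10.81
Sum of distinct covariances = 4.64
σ²_total = Σσᵢ² + 2·Σcov = 10.81 + 2 × 4.64 = 20.09
α = (6/5)·(1 − 10.81/20.09) = 0.554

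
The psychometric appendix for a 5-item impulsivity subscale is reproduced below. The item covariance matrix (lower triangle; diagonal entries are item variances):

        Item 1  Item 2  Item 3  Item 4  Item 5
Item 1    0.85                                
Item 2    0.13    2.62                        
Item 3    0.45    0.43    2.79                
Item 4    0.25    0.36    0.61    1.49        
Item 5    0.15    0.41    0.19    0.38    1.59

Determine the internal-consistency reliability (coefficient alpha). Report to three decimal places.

sum of item variances = 0.85 + 2.62 + 2.79 + 1.49 + 1.59 = 9.34
Σ_{i<j} σ_ij = 3.36
σ²_total = 9.34 + 2 × 3.36 = 16.06
α = (k/(k−1))·(1 − sum of item variances/σ²_total) = (5/4)·(1 − 9.34/16.06) = 0.523

α = 0.523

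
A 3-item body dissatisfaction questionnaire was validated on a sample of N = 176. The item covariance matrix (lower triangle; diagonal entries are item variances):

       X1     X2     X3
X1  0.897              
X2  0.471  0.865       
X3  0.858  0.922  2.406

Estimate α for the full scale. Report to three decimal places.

ΣVar(i) = 0.897 + 0.865 + 2.406 = 4.168
Sum of the distinct covariances = 2.251
σ²_total = 4.168 + 2 × 2.251 = 8.670
α = (k/(k−1))·(1 − ΣVar(i)/σ²_total) = (3/2)·(1 − 4.168/8.670) = 0.779

α = 0.779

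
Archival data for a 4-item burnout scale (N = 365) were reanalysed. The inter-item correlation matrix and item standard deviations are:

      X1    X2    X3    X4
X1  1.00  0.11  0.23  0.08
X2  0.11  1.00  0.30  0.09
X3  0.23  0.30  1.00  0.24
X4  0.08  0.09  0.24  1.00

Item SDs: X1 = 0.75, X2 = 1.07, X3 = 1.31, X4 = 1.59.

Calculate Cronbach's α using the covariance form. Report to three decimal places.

Cronbach's α = 0.444

Σσ²ᵢ = 0.75² + 1.07² + 1.31² + 1.59² = 5.9516
Covariances σ_ij = r_ij · s_i · s_j:
  σ(X1,X2) = 0.11 × 0.75 × 1.07 = 0.0883
  σ(X1,X3) = 0.23 × 0.75 × 1.31 = 0.2260
  σ(X1,X4) = 0.08 × 0.75 × 1.59 = 0.0954
  σ(X2,X3) = 0.30 × 1.07 × 1.31 = 0.4205
  σ(X2,X4) = 0.09 × 1.07 × 1.59 = 0.1531
  σ(X3,X4) = 0.24 × 1.31 × 1.59 = 0.4999
σ²_T = Σσ²ᵢ + 2·Σσ_ij = 5.9516 + 2 × 1.4832 = 8.9180
α = (4/3)·(1 − 5.9516/8.9180) = 0.444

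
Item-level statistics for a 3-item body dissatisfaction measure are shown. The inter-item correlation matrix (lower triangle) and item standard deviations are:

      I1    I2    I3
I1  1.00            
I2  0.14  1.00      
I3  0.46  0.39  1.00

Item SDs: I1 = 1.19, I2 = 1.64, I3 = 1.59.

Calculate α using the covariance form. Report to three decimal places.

α = 0.592

Σσ²ᵢ = 1.19² + 1.64² + 1.59² = 6.6338
Covariances σ_ij = r_ij · s_i · s_j:
  σ(I1,I2) = 0.14 × 1.19 × 1.64 = 0.2732
  σ(I1,I3) = 0.46 × 1.19 × 1.59 = 0.8704
  σ(I2,I3) = 0.39 × 1.64 × 1.59 = 1.0170
σ²_T = Σσ²ᵢ + 2·Σσ_ij = 6.6338 + 2 × 2.1606 = 10.9550
α = (3/2)·(1 − 6.6338/10.9550) = 0.592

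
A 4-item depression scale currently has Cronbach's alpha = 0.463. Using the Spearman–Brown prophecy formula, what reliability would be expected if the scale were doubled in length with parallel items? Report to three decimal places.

Length factor m = 2
α' = m·α / (1 + (m−1)·α)
   = 2 × 0.463 / (1 + (2 − 1) × 0.463)
   = 0.9260 / 1.4630 = 0.633

predicted reliability = 0.633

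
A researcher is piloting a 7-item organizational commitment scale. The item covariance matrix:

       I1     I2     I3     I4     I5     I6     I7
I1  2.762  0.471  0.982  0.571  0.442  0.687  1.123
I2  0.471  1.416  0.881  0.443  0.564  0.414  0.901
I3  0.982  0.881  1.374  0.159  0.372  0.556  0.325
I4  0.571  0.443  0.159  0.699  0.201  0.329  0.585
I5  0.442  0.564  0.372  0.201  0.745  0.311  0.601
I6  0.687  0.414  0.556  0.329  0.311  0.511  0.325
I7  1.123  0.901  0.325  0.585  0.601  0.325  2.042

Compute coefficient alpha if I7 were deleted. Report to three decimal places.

α = 0.796

Remaining items: I1, I2, I3, I4, I5, I6 (k = 6).
ΣVar(i) = 2.762 + 1.416 + 1.374 + 0.699 + 0.745 + 0.511 = 7.507
Var(T) = 7.507 + 2 × 7.383 = 22.273
α (item deleted) = (6/5)·(1 − 7.507/22.273) = 0.796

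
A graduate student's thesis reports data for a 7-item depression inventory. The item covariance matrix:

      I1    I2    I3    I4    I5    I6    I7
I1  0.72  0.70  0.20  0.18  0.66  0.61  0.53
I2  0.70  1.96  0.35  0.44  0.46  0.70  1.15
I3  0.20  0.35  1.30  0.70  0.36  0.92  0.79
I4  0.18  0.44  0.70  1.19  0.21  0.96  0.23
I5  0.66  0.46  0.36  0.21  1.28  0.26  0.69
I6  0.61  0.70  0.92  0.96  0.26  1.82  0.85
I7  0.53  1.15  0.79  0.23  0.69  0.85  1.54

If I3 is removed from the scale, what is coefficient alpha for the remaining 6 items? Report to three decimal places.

α = 0.804

Remaining items: I1, I2, I4, I5, I6, I7 (k = 6).
Σσᵢ² = 0.72 + 1.96 + 1.19 + 1.28 + 1.82 + 1.54 = 8.51
total variance = 8.51 + 2 × 8.63 = 25.77
α (item deleted) = (6/5)·(1 − 8.51/25.77) = 0.804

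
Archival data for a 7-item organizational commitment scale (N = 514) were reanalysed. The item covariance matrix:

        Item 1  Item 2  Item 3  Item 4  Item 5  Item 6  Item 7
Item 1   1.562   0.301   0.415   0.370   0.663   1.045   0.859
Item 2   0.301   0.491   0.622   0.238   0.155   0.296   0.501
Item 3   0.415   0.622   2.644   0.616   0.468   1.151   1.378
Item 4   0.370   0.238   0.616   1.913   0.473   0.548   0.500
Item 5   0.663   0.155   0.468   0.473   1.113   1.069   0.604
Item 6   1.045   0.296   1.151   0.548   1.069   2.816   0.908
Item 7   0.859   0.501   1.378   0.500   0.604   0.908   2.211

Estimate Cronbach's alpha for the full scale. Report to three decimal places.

Σσᵢ² = 1.562 + 0.491 + 2.644 + 1.913 + 1.113 + 2.816 + 2.211 = 12.750
Σ_{i<j} σ_ij = 13.180
σ²_total = 12.750 + 2 × 13.180 = 39.110
α = (k/(k−1))·(1 − Σσᵢ²/σ²_total) = (7/6)·(1 − 12.750/39.110) = 0.786

α = 0.786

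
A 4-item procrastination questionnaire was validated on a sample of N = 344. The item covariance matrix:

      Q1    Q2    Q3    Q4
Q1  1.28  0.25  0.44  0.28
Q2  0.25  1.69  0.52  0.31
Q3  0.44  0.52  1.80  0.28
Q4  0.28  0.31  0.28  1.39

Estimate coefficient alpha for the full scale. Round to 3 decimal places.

coefficient alpha = 0.537

Σσᵢ² = 1.28 + 1.69 + 1.80 + 1.39 = 6.16
Sum of the distinct covariances = 2.08
σ²_total = 6.16 + 2 × 2.08 = 10.32
α = (k/(k−1))·(1 − Σσᵢ²/σ²_total) = (4/3)·(1 − 6.16/10.32) = 0.537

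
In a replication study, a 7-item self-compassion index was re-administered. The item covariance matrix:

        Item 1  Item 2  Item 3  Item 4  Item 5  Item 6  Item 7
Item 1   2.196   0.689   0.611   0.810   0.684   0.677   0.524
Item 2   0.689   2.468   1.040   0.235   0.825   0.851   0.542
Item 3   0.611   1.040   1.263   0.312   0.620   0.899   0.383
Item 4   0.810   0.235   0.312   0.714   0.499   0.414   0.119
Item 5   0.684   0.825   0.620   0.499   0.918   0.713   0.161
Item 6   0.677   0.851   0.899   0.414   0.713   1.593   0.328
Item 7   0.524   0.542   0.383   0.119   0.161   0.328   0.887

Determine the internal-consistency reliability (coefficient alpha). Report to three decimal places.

α = 0.821

sum of item variances = 2.196 + 2.468 + 1.263 + 0.714 + 0.918 + 1.593 + 0.887 = 10.039
Σ_{i<j} σ_ij = 11.936
σ²_T = 10.039 + 2 × 11.936 = 33.911
α = (k/(k−1))·(1 − sum of item variances/σ²_T) = (7/6)·(1 − 10.039/33.911) = 0.821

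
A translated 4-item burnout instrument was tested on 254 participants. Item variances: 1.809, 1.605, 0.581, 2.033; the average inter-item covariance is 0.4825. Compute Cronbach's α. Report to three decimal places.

α = 0.653

ΣVar(i) = 1.809 + 1.605 + 0.581 + 2.033 = 6.028
Sum of the 6 distinct covariances = 6 × 0.4825 = 2.8950
total variance = ΣVar(i) + 2·Σcov = 6.028 + 2 × 2.8950 = 11.8180
α = (4/3)·(1 − 6.028/11.8180) = 0.653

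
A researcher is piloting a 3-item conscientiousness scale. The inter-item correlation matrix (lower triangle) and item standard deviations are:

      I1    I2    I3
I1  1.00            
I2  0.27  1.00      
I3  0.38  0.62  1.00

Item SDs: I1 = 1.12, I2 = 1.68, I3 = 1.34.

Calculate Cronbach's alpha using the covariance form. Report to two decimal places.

Σσ²ᵢ = 1.12² + 1.68² + 1.34² = 5.8724
Covariances σ_ij = r_ij · s_i · s_j:
  σ(I1,I2) = 0.27 × 1.12 × 1.68 = 0.5080
  σ(I1,I3) = 0.38 × 1.12 × 1.34 = 0.5703
  σ(I2,I3) = 0.62 × 1.68 × 1.34 = 1.3957
σ²_T = Σσ²ᵢ + 2·Σσ_ij = 5.8724 + 2 × 2.4740 = 10.8204
α = (3/2)·(1 − 5.8724/10.8204) = 0.69

α = 0.69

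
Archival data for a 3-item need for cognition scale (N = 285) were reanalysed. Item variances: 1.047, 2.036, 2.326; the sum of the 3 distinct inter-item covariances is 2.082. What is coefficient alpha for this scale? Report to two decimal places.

sum of item variances = 1.047 + 2.036 + 2.326 = 5.409
Sum of distinct covariances = 2.082
total variance = sum of item variances + 2·Σcov = 5.409 + 2 × 2.082 = 9.573
α = (3/2)·(1 − 5.409/9.573) = 0.65

coefficient alpha = 0.65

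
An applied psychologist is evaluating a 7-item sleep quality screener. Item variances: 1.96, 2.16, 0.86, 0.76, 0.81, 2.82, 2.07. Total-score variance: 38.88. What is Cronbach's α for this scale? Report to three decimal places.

sum of item variances = 1.96 + 2.16 + 0.86 + 0.76 + 0.81 + 2.82 + 2.07 = 11.44
α = (k/(k−1))·(1 − sum of item variances/σ²_T) = (7/6)·(1 − 11.44/38.88) = 0.823

Cronbach's α = 0.823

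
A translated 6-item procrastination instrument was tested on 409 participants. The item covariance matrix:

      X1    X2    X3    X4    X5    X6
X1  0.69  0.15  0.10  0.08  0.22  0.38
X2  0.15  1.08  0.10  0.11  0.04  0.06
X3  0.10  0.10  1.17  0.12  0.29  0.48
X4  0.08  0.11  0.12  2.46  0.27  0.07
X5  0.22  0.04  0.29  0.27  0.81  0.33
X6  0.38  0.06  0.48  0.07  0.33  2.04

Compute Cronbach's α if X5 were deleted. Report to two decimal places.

Cronbach's α = 0.38

Remaining items: X1, X2, X3, X4, X6 (k = 5).
Σσ²ᵢ = 0.69 + 1.08 + 1.17 + 2.46 + 2.04 = 7.44
σ²_total = 7.44 + 2 × 1.65 = 10.74
α (item deleted) = (5/4)·(1 − 7.44/10.74) = 0.38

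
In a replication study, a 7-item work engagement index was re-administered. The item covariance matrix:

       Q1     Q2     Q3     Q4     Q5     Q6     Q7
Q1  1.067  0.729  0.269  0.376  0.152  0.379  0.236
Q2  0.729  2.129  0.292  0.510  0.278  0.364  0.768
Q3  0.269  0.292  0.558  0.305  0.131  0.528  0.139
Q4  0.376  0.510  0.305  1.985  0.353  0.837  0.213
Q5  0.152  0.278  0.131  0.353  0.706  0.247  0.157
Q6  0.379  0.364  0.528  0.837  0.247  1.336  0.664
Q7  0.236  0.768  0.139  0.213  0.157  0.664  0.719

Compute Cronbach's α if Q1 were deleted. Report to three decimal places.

α = 0.731

Remaining items: Q2, Q3, Q4, Q5, Q6, Q7 (k = 6).
ΣVar(i) = 2.129 + 0.558 + 1.985 + 0.706 + 1.336 + 0.719 = 7.433
σ²_T = 7.433 + 2 × 5.786 = 19.005
α (item deleted) = (6/5)·(1 − 7.433/19.005) = 0.731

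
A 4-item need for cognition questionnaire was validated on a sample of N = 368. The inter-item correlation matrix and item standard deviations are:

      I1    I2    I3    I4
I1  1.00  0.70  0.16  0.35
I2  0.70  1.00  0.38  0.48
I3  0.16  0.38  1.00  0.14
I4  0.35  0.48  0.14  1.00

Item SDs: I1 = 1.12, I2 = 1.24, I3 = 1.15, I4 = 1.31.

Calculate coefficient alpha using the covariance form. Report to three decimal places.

coefficient alpha = 0.700

Σσ²ᵢ = 1.12² + 1.24² + 1.15² + 1.31² = 5.8306
Covariances σ_ij = r_ij · s_i · s_j:
  σ(I1,I2) = 0.70 × 1.12 × 1.24 = 0.9722
  σ(I1,I3) = 0.16 × 1.12 × 1.15 = 0.2061
  σ(I1,I4) = 0.35 × 1.12 × 1.31 = 0.5135
  σ(I2,I3) = 0.38 × 1.24 × 1.15 = 0.5419
  σ(I2,I4) = 0.48 × 1.24 × 1.31 = 0.7797
  σ(I3,I4) = 0.14 × 1.15 × 1.31 = 0.2109
σ²_T = Σσ²ᵢ + 2·Σσ_ij = 5.8306 + 2 × 3.2243 = 12.2792
α = (4/3)·(1 − 5.8306/12.2792) = 0.700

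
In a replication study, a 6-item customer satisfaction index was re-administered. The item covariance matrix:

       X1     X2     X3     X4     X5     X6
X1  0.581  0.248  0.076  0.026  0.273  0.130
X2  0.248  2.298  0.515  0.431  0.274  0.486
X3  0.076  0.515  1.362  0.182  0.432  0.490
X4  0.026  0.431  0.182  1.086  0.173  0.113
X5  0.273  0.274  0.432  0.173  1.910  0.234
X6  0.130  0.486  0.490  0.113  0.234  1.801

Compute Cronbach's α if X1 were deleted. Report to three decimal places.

α = 0.551

Remaining items: X2, X3, X4, X5, X6 (k = 5).
ΣVar(i) = 2.298 + 1.362 + 1.086 + 1.910 + 1.801 = 8.457
σ²_T = 8.457 + 2 × 3.330 = 15.117
α (item deleted) = (5/4)·(1 − 8.457/15.117) = 0.551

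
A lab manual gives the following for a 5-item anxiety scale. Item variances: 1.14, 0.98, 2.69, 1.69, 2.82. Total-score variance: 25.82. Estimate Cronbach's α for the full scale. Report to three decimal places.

α = 0.799

Σσ²ᵢ = 1.14 + 0.98 + 2.69 + 1.69 + 2.82 = 9.32
α = (k/(k−1))·(1 − Σσ²ᵢ/Var(T)) = (5/4)·(1 − 9.32/25.82) = 0.799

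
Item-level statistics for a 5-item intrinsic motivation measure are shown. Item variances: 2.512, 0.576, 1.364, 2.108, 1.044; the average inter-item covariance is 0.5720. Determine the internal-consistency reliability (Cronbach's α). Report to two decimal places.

Σσᵢ² = 2.512 + 0.576 + 1.364 + 2.108 + 1.044 = 7.604
Sum of the 10 distinct covariances = 10 × 0.5720 = 5.7200
σ²_total = Σσᵢ² + 2·Σcov = 7.604 + 2 × 5.7200 = 19.0440
α = (5/4)·(1 − 7.604/19.0440) = 0.75

Cronbach's α = 0.75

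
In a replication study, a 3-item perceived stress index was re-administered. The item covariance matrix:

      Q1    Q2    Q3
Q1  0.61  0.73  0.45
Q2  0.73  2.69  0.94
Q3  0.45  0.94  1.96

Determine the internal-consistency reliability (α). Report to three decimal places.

α = 0.669

sum of item variances = 0.61 + 2.69 + 1.96 = 5.26
Sum of off-diagonal covariances = 2.12
σ²_T = 5.26 + 2 × 2.12 = 9.50
α = (k/(k−1))·(1 − sum of item variances/σ²_T) = (3/2)·(1 − 5.26/9.50) = 0.669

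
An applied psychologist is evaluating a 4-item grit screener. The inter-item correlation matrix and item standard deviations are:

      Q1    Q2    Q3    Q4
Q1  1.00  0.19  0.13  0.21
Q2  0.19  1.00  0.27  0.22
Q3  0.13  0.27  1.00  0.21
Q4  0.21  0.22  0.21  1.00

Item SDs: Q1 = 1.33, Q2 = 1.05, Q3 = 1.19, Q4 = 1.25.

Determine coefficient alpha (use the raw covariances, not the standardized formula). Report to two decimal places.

coefficient alpha = 0.50

Σσ²ᵢ = 1.33² + 1.05² + 1.19² + 1.25² = 5.8500
Covariances σ_ij = r_ij · s_i · s_j:
  σ(Q1,Q2) = 0.19 × 1.33 × 1.05 = 0.2653
  σ(Q1,Q3) = 0.13 × 1.33 × 1.19 = 0.2058
  σ(Q1,Q4) = 0.21 × 1.33 × 1.25 = 0.3491
  σ(Q2,Q3) = 0.27 × 1.05 × 1.19 = 0.3374
  σ(Q2,Q4) = 0.22 × 1.05 × 1.25 = 0.2888
  σ(Q3,Q4) = 0.21 × 1.19 × 1.25 = 0.3124
σ²_T = Σσ²ᵢ + 2·Σσ_ij = 5.8500 + 2 × 1.7588 = 9.3676
α = (4/3)·(1 − 5.8500/9.3676) = 0.50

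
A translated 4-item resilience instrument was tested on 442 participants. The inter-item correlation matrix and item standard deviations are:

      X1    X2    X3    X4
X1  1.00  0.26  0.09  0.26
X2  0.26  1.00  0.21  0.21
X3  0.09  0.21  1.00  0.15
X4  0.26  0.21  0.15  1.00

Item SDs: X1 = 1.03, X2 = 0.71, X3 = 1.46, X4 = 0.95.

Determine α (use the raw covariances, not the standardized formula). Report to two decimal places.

α = 0.44

Σσ²ᵢ = 1.03² + 0.71² + 1.46² + 0.95² = 4.5991
Covariances σ_ij = r_ij · s_i · s_j:
  σ(X1,X2) = 0.26 × 1.03 × 0.71 = 0.1901
  σ(X1,X3) = 0.09 × 1.03 × 1.46 = 0.1353
  σ(X1,X4) = 0.26 × 1.03 × 0.95 = 0.2544
  σ(X2,X3) = 0.21 × 0.71 × 1.46 = 0.2177
  σ(X2,X4) = 0.21 × 0.71 × 0.95 = 0.1416
  σ(X3,X4) = 0.15 × 1.46 × 0.95 = 0.2080
σ²_T = Σσ²ᵢ + 2·Σσ_ij = 4.5991 + 2 × 1.1471 = 6.8933
α = (4/3)·(1 − 4.5991/6.8933) = 0.44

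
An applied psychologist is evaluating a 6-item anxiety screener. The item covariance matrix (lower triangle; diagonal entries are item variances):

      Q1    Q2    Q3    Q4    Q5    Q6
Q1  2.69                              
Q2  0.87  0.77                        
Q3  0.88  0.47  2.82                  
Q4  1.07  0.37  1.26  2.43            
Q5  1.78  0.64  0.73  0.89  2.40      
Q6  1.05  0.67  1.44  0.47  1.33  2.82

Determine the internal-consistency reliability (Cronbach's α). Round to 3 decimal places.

Σσ²ᵢ = 2.69 + 0.77 + 2.82 + 2.43 + 2.40 + 2.82 = 13.93
Σ_{i<j} σ_ij = 13.92
σ²_T = 13.93 + 2 × 13.92 = 41.77
α = (k/(k−1))·(1 − Σσ²ᵢ/σ²_T) = (6/5)·(1 − 13.93/41.77) = 0.800

α = 0.800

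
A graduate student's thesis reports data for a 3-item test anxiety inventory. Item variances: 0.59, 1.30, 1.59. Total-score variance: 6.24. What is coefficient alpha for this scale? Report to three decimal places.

coefficient alpha = 0.663

sum of item variances = 0.59 + 1.30 + 1.59 = 3.48
α = (k/(k−1))·(1 − sum of item variances/σ²_T) = (3/2)·(1 − 3.48/6.24) = 0.663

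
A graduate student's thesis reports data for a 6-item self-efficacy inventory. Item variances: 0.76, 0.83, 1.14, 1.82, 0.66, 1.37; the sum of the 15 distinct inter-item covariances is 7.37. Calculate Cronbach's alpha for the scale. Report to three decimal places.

α = 0.830

sum of item variances = 0.76 + 0.83 + 1.14 + 1.82 + 0.66 + 1.37 = 6.58
Sum of distinct covariances = 7.37
σ²_total = sum of item variances + 2·Σcov = 6.58 + 2 × 7.37 = 21.32
α = (6/5)·(1 − 6.58/21.32) = 0.830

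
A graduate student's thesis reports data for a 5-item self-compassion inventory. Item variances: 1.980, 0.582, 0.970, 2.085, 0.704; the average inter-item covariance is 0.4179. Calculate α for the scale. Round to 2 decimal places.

ΣVar(i) = 1.980 + 0.582 + 0.970 + 2.085 + 0.704 = 6.321
Sum of the 10 distinct covariances = 10 × 0.4179 = 4.1790
Var(T) = ΣVar(i) + 2·Σcov = 6.321 + 2 × 4.1790 = 14.6790
α = (5/4)·(1 − 6.321/14.6790) = 0.71

α = 0.71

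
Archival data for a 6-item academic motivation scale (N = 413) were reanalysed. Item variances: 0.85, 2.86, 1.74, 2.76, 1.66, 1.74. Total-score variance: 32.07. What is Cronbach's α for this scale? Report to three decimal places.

α = 0.766

Σσ²ᵢ = 0.85 + 2.86 + 1.74 + 2.76 + 1.66 + 1.74 = 11.61
α = (k/(k−1))·(1 − Σσ²ᵢ/σ²_total) = (6/5)·(1 − 11.61/32.07) = 0.766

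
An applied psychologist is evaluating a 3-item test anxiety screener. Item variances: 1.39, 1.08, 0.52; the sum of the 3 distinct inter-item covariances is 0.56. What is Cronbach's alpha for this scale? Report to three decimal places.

ΣVar(i) = 1.39 + 1.08 + 0.52 = 2.99
Sum of distinct covariances = 0.56
σ²_T = ΣVar(i) + 2·Σcov = 2.99 + 2 × 0.56 = 4.11
α = (3/2)·(1 − 2.99/4.11) = 0.409

α = 0.409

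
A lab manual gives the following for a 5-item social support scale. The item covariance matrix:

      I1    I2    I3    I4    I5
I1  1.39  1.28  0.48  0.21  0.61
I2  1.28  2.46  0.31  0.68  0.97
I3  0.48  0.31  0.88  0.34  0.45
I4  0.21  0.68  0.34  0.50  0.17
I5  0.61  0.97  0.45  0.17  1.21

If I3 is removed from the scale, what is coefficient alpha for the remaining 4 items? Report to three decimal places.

coefficient alpha = 0.780

Remaining items: I1, I2, I4, I5 (k = 4).
sum of item variances = 1.39 + 2.46 + 0.50 + 1.21 = 5.56
Var(T) = 5.56 + 2 × 3.92 = 13.40
α (item deleted) = (4/3)·(1 − 5.56/13.40) = 0.780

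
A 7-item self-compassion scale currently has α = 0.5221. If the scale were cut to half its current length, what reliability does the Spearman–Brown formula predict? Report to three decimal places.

Length factor m = 1/2
α' = m·α / (1 − (1−m)·α)
   = 1/2 × 0.5221 / (1 − (1 − 1/2) × 0.5221)
   = 0.2611 / 0.7389 = 0.353

predicted reliability = 0.353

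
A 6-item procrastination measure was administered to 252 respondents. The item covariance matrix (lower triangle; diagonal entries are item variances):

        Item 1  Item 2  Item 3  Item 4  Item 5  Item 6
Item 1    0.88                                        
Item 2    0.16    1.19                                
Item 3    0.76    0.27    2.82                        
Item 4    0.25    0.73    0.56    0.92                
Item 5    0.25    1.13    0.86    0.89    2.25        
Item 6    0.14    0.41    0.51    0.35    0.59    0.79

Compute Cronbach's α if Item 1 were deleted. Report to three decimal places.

Cronbach's α = 0.766

Remaining items: Item 2, Item 3, Item 4, Item 5, Item 6 (k = 5).
sum of item variances = 1.19 + 2.82 + 0.92 + 2.25 + 0.79 = 7.97
σ²_T = 7.97 + 2 × 6.30 = 20.57
α (item deleted) = (5/4)·(1 − 7.97/20.57) = 0.766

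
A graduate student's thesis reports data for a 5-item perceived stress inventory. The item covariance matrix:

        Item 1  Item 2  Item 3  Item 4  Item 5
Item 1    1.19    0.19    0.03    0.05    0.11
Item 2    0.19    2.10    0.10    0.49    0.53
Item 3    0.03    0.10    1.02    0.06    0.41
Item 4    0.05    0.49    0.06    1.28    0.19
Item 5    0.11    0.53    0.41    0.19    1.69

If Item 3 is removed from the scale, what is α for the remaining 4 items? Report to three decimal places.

Remaining items: Item 1, Item 2, Item 4, Item 5 (k = 4).
Σσᵢ² = 1.19 + 2.10 + 1.28 + 1.69 = 6.26
σ²_T = 6.26 + 2 × 1.56 = 9.38
α (item deleted) = (4/3)·(1 − 6.26/9.38) = 0.443

α = 0.443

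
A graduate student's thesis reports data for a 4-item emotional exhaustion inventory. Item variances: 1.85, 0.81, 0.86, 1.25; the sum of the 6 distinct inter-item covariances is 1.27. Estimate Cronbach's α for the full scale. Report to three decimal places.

α = 0.463

ΣVar(i) = 1.85 + 0.81 + 0.86 + 1.25 = 4.77
Sum of distinct covariances = 1.27
Var(T) = ΣVar(i) + 2·Σcov = 4.77 + 2 × 1.27 = 7.31
α = (4/3)·(1 − 4.77/7.31) = 0.463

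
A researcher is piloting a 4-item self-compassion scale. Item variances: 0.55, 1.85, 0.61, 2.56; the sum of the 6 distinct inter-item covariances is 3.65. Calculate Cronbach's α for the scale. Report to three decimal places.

Σσ²ᵢ = 0.55 + 1.85 + 0.61 + 2.56 = 5.57
Sum of distinct covariances = 3.65
σ²_T = Σσ²ᵢ + 2·Σcov = 5.57 + 2 × 3.65 = 12.87
α = (4/3)·(1 − 5.57/12.87) = 0.756

Cronbach's α = 0.756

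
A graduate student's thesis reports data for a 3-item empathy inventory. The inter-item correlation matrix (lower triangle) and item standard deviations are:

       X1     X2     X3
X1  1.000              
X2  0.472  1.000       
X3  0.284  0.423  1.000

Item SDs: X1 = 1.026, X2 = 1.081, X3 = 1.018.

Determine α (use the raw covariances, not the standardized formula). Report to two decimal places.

α = 0.66

Σσ²ᵢ = 1.026² + 1.081² + 1.018² = 3.2576
Covariances σ_ij = r_ij · s_i · s_j:
  σ(X1,X2) = 0.472 × 1.026 × 1.081 = 0.5235
  σ(X1,X3) = 0.284 × 1.026 × 1.018 = 0.2966
  σ(X2,X3) = 0.423 × 1.081 × 1.018 = 0.4655
σ²_T = Σσ²ᵢ + 2·Σσ_ij = 3.2576 + 2 × 1.2856 = 5.8288
α = (3/2)·(1 − 3.2576/5.8288) = 0.66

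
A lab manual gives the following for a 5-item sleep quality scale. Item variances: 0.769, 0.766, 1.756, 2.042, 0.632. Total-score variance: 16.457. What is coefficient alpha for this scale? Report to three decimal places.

coefficient alpha = 0.797

Σσᵢ² = 0.769 + 0.766 + 1.756 + 2.042 + 0.632 = 5.965
α = (k/(k−1))·(1 − Σσᵢ²/σ²_T) = (5/4)·(1 − 5.965/16.457) = 0.797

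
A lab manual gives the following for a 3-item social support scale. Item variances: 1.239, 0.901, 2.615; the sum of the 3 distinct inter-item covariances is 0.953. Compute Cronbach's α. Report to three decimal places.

Cronbach's α = 0.429

Σσ²ᵢ = 1.239 + 0.901 + 2.615 = 4.755
Sum of distinct covariances = 0.953
σ²_T = Σσ²ᵢ + 2·Σcov = 4.755 + 2 × 0.953 = 6.661
α = (3/2)·(1 − 4.755/6.661) = 0.429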